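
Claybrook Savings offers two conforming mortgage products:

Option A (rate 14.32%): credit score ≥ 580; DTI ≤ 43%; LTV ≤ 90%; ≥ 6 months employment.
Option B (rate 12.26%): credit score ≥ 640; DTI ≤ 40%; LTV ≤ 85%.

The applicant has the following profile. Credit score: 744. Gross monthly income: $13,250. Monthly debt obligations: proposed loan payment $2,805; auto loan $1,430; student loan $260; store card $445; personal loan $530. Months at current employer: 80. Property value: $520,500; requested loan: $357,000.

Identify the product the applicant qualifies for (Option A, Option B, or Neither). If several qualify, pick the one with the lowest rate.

Option A

Total debts = (2,805 + 1,430 + 260 + 445 + 530) = 5,470; DTI = 5,470/13,250 = 41.3%.
LTV = 357,000/520,500 = 68.6%.
Option A: score 744 ≥ 580; DTI 41.3% ≤ 43%; LTV 68.6% ≤ 90%; employment 80 ≥ 6 mo → qualifies.
Option B: score 744 ≥ 640; DTI 41.3% > 40%; LTV 68.6% ≤ 85% → does not qualify.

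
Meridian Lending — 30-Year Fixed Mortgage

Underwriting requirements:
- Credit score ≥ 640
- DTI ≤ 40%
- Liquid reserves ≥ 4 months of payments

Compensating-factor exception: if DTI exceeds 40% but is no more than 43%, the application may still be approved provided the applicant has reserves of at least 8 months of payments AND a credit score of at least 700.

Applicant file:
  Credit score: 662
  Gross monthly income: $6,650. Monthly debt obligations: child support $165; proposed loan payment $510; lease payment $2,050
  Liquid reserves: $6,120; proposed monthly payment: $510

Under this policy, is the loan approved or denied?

Credit score 662 ≥ 640 (meets base)
Total debts = (165 + 510 + 2,050) = 2,725. DTI = 2,725/6,650 = 41% > 40% — standard DTI limit exceeded.
Reserves: 6,120 ÷ 510 = 12.0 months (meets 4-month minimum)
41% falls in the override range (40%–43%), so the compensating-factor test applies.
Reserves 12.0 ≥ 8 months; credit score 662 < 700.
Compensating-factor requirement not fully met.

Denied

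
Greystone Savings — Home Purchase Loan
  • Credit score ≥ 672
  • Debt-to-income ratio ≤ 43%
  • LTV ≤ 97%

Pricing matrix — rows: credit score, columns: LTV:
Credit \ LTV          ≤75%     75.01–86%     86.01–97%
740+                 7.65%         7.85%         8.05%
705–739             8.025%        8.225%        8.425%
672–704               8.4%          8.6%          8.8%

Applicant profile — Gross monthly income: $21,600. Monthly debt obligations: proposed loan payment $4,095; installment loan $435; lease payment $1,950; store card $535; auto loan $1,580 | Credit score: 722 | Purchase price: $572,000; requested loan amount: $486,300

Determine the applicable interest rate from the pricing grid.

Credit score 722 ≥ 672; Total monthly debts = (4,095 + 435 + 1,950 + 535 + 1,580) = 8,595. DTI = 8,595/21,600 = 39.8% ≤ 43%
LTV: 486,300 ÷ 572,000 = 85%, within 97% cap
Row: 722 falls in 705–739. Column: 85% falls in 75.01–86%. Rate = 8.225%.

8.225%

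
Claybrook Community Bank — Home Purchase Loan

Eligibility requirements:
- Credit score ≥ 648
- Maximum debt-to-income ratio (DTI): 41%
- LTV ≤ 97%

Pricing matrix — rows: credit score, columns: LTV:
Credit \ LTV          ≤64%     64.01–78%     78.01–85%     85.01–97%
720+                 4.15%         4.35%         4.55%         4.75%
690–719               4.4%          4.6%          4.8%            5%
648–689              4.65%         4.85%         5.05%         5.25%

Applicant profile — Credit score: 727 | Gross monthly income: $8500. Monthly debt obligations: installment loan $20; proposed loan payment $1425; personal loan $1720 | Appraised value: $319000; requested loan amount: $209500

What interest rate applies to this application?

Credit score 727 ≥ 648; Total monthly debts = (20 + 1,425 + 1,720) = 3,165. DTI = 3,165/8,500 = 37.2% ≤ 41%
LTV: 209,500 ÷ 319,000 = 65.7%, within 97% cap
Score 727 is in the 720+ band; LTV 65.7% is in the 64.01–78% band → 4.35%.

4.35%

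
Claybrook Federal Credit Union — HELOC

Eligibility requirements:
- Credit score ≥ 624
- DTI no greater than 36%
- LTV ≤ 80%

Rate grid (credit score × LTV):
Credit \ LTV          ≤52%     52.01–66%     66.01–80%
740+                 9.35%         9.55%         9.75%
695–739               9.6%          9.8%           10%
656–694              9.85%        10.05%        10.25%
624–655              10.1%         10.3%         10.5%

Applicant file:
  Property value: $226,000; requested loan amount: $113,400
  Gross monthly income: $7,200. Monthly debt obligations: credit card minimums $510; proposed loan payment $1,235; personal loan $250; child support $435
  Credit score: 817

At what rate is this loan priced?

Credit score 817 ≥ 624; Total monthly debts = (510 + 1,235 + 250 + 435) = 2,430. DTI = 2,430/7,200 = 33.8% ≤ 36%
Loan-to-value = 113,400/226,000 = 50.2% — pass (80% max)
Credit 817 → row 740+; LTV 50.2% → column ≤52%. Grid cell → 9.35%.

9.35%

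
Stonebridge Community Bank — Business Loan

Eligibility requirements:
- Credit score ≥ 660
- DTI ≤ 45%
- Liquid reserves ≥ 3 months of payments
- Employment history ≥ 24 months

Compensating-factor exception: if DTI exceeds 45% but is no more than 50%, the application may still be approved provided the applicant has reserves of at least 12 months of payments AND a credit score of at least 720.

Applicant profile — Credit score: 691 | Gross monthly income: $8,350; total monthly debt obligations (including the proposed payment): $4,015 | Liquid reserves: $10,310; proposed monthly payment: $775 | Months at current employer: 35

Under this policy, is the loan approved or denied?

Credit score 691 ≥ 660 (meets base)
DTI = 4,015/8,350 = 48.1% > 45% — standard DTI limit exceeded.
Reserves: 10,310 ÷ 775 = 13.3 months (meets 3-month minimum)
Employment 35 ≥ 24 months
48.1% falls in the override range (45%–50%), so the compensating-factor test applies.
Reserves 13.3 ≥ 12 months; credit score 691 < 720.
Compensating-factor requirement not fully met.

Denied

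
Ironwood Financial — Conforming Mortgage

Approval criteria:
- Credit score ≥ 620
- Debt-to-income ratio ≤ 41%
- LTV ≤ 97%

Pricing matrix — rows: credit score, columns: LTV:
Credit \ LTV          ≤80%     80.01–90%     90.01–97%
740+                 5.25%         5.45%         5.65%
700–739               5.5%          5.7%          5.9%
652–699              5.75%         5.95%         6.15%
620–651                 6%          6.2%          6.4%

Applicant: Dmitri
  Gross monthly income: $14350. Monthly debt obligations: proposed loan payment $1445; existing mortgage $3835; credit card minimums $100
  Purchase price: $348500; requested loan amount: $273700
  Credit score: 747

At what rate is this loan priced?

5.25%

Credit score 747 ≥ 620; Total monthly debts = (1,445 + 3,835 + 100) = 5,380. Debt-to-income = 5,380/14,350 = 37.5% — meets 41% limit
LTV: 273,700 ÷ 348,500 = 78.5%, within 97% cap
Row: 747 falls in 740+. Column: 78.5% falls in ≤80%. Rate = 5.25%.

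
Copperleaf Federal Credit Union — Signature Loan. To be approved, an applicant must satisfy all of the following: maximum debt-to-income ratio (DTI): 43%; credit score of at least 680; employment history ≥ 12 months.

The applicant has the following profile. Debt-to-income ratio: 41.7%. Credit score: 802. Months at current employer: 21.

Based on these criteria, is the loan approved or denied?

Debt-to-income 41.7% vs 43% cap — pass
Credit score 802 ≥ 680 (meets)
Employment 21 ≥ 12 months
All criteria satisfied.

Approved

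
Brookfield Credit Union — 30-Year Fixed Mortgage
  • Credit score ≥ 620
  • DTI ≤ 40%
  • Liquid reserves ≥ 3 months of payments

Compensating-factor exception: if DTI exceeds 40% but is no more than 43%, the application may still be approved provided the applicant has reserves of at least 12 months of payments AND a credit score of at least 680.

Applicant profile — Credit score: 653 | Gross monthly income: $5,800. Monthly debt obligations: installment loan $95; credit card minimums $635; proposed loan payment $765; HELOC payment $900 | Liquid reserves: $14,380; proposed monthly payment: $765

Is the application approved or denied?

Credit score 653 ≥ 620 (meets base)
Total debts = (95 + 635 + 765 + 900) = 2,395. DTI = 2,395/5,800 = 41.3% > 40% — standard DTI limit exceeded.
Liquid reserves cover 14,380/765 = 18.8 months — ≥ 3 required
41.3% falls in the override range (40%–43%), so the compensating-factor test applies.
Override check — reserves: 18.8 mo (ok); score: 653 (below 680).
Override conditions not both satisfied; exception does not apply.

Denied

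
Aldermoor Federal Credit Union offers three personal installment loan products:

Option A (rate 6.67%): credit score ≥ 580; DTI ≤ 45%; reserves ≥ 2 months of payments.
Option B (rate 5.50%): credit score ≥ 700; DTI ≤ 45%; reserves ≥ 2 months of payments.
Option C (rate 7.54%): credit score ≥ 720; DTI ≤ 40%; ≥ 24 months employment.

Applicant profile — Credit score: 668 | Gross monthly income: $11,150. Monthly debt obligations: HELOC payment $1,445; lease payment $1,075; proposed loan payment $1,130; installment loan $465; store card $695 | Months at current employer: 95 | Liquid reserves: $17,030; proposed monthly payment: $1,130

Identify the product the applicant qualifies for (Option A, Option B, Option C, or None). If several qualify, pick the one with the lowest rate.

Total debts = (1,445 + 1,075 + 1,130 + 465 + 695) = 4,810; DTI = 4,810/11,150 = 43.1%.
Reserves = 17,030/1,130 = 15.1 months.
Option A: score 668 ≥ 580; DTI 43.1% ≤ 45%; reserves 15.1 ≥ 2 mo → qualifies.
Option B: score 668 < 700; DTI 43.1% ≤ 45%; reserves 15.1 ≥ 2 mo → does not qualify.
Option C: score 668 < 720; DTI 43.1% > 40%; employment 95 ≥ 24 mo → does not qualify.

Option A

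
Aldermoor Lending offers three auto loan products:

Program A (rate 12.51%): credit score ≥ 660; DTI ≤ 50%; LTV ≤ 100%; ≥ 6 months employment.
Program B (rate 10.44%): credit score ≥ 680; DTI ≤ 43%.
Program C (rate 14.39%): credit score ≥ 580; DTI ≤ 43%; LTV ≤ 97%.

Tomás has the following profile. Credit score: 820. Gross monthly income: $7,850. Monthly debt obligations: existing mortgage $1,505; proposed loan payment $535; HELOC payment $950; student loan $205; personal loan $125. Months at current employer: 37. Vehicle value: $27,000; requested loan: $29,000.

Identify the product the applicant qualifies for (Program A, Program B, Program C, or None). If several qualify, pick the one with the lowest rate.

Program B

Total debts = (1,505 + 535 + 950 + 205 + 125) = 3,320; DTI = 3,320/7,850 = 42.3%.
LTV = 29,000/27,000 = 107.4%.
Program A: score 820 ≥ 660; DTI 42.3% ≤ 50%; LTV 107.4% > 100%; employment 37 ≥ 6 mo → does not qualify.
Program B: score 820 ≥ 680; DTI 42.3% ≤ 43% → qualifies.
Program C: score 820 ≥ 580; DTI 42.3% ≤ 43%; LTV 107.4% > 97% → does not qualify.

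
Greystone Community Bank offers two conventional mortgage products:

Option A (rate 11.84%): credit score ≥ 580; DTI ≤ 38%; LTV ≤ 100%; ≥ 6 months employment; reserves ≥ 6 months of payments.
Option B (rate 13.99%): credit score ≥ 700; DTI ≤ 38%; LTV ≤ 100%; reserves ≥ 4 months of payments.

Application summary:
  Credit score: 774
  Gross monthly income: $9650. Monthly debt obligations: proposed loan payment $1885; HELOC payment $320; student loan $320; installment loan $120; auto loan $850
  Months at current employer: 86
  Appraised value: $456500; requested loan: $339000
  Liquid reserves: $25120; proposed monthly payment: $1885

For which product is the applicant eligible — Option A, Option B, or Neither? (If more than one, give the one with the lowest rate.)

Total debts = (1,885 + 320 + 320 + 120 + 850) = 3,495; DTI = 3,495/9,650 = 36.2%.
LTV = 339,000/456,500 = 74.3%.
Reserves = 25,120/1,885 = 13.3 months.
Option A: score 774 ≥ 580; DTI 36.2% ≤ 38%; LTV 74.3% ≤ 100%; employment 86 ≥ 6 mo; reserves 13.3 ≥ 6 mo → qualifies.
Option B: score 774 ≥ 700; DTI 36.2% ≤ 38%; LTV 74.3% ≤ 100%; reserves 13.3 ≥ 4 mo → qualifies.
Qualifying: Option A, Option B. Lowest rate is 11.84% → Option A.

Option A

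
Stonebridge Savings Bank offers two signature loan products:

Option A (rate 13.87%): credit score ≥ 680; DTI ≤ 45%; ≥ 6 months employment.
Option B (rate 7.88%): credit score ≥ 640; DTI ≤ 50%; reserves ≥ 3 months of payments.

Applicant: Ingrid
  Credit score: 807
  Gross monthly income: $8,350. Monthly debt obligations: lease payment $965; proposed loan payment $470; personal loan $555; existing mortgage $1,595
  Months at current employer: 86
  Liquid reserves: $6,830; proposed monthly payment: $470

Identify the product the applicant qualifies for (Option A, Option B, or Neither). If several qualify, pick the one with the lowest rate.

Total debts = (965 + 470 + 555 + 1,595) = 3,585; DTI = 3,585/8,350 = 42.9%.
Reserves = 6,830/470 = 14.5 months.
Option A: score 807 ≥ 680; DTI 42.9% ≤ 45%; employment 86 ≥ 6 mo → qualifies.
Option B: score 807 ≥ 640; DTI 42.9% ≤ 50%; reserves 14.5 ≥ 3 mo → qualifies.
Qualifying: Option A, Option B. Lowest rate is 7.88% → Option B.

Option B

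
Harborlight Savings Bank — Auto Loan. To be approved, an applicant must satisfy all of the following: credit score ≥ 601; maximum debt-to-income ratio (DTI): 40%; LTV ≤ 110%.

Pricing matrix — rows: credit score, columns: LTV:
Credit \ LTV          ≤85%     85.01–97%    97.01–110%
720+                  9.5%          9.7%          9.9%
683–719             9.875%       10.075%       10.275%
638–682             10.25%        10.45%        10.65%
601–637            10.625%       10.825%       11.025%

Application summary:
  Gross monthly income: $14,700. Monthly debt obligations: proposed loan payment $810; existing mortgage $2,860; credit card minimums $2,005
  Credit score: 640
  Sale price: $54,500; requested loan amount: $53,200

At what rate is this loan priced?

10.65%

Credit score 640 ≥ 601; Total monthly debts = (810 + 2,860 + 2,005) = 5,675. Debt-to-income = 5,675/14,700 = 38.6% — meets 40% limit
LTV = 53,200/54,500 = 97.6% ≤ 110%
Row: 640 falls in 638–682. Column: 97.6% falls in 97.01–110%. Rate = 10.65%.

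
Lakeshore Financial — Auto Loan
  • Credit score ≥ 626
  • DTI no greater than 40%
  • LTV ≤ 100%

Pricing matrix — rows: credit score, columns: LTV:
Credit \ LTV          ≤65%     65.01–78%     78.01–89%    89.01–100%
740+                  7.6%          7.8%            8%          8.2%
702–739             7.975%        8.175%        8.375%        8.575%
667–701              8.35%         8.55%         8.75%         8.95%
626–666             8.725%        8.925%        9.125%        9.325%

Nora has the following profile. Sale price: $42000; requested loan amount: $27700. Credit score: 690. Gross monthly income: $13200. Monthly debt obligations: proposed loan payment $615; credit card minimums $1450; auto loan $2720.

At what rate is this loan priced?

8.55%

Credit score 690 ≥ 626; Total monthly debts = (615 + 1,450 + 2,720) = 4,785. Debt-to-income = 4,785/13,200 = 36.2% — meets 40% limit
LTV = 27,700/42,000 = 66% ≤ 100%
Credit 690 → row 667–701; LTV 66% → column 65.01–78%. Grid cell → 8.55%.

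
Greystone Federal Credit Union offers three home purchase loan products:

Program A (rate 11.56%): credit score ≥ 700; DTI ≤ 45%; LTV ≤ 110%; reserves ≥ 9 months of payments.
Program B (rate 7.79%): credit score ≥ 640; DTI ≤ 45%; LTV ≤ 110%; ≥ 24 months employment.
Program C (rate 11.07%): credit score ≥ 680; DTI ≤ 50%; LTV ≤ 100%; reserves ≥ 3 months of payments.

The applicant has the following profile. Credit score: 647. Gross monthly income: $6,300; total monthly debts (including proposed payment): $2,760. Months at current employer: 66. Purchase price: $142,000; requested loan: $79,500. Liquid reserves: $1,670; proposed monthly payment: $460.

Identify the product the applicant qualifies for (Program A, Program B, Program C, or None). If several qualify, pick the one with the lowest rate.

Program B

DTI = 2,760/6,300 = 43.8%.
LTV = 79,500/142,000 = 56%.
Reserves = 1,670/460 = 3.6 months.
Program A: score 647 < 700; DTI 43.8% ≤ 45%; LTV 56% ≤ 110%; reserves 3.6 < 9 mo → does not qualify.
Program B: score 647 ≥ 640; DTI 43.8% ≤ 45%; LTV 56% ≤ 110%; employment 66 ≥ 24 mo → qualifies.
Program C: score 647 < 680; DTI 43.8% ≤ 50%; LTV 56% ≤ 100%; reserves 3.6 ≥ 3 mo → does not qualify.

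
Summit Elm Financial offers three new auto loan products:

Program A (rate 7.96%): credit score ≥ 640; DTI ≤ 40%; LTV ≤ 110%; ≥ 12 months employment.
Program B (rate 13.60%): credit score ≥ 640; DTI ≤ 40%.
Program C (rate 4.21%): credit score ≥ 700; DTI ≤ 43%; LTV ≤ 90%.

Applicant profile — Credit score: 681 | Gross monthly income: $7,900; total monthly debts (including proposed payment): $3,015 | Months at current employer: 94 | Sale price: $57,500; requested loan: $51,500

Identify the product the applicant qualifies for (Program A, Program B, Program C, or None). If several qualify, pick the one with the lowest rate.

DTI = 3,015/7,900 = 38.2%.
LTV = 51,500/57,500 = 89.6%.
Program A: score 681 ≥ 640; DTI 38.2% ≤ 40%; LTV 89.6% ≤ 110%; employment 94 ≥ 12 mo → qualifies.
Program B: score 681 ≥ 640; DTI 38.2% ≤ 40% → qualifies.
Program C: score 681 < 700; DTI 38.2% ≤ 43%; LTV 89.6% ≤ 90% → does not qualify.
Qualifying: Program A, Program B. Lowest rate is 7.96% → Program A.

Program A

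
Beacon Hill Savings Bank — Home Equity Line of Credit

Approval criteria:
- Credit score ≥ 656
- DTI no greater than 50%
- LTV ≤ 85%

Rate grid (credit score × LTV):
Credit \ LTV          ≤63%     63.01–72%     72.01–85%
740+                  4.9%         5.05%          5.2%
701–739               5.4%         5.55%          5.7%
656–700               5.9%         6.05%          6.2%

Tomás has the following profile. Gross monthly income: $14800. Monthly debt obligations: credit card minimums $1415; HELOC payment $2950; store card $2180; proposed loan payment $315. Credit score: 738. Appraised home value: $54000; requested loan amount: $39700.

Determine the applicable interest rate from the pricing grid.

Credit score 738 ≥ 656; Total monthly debts = (1,415 + 2,950 + 2,180 + 315) = 6,860. DTI = 6,860/14,800 = 46.4% ≤ 50%
LTV = 39,700/54,000 = 73.5% ≤ 85%
Credit 738 → row 701–739; LTV 73.5% → column 72.01–85%. Grid cell → 5.7%.

5.7%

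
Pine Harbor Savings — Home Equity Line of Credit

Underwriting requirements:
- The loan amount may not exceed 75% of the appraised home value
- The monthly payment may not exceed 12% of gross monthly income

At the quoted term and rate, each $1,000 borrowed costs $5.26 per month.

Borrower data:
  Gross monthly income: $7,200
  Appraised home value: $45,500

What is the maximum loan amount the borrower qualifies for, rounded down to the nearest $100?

$34,100

Payment cap: 12% × $7,200 = $864/month.
At $5.26 per $1,000, that supports 864/5.26 × 1,000 ≈ $164,258 → $164,200.
LTV cap: 75% × $45,500 = $34,125 → $34,100.
Binding constraint: loan-to-value.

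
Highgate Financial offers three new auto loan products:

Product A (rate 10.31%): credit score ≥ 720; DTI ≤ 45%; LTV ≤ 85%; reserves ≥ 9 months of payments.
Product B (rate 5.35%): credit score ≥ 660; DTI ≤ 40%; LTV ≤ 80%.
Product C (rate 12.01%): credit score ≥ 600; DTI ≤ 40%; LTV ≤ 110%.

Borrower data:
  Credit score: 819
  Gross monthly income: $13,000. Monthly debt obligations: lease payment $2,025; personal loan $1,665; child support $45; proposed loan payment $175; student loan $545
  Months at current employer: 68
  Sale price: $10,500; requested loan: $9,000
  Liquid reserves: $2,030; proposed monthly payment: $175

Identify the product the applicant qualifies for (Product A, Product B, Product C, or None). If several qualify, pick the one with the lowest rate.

Total debts = (2,025 + 1,665 + 45 + 175 + 545) = 4,455; DTI = 4,455/13,000 = 34.3%.
LTV = 9,000/10,500 = 85.7%.
Reserves = 2,030/175 = 11.6 months.
Product A: score 819 ≥ 720; DTI 34.3% ≤ 45%; LTV 85.7% > 85%; reserves 11.6 ≥ 9 mo → does not qualify.
Product B: score 819 ≥ 660; DTI 34.3% ≤ 40%; LTV 85.7% > 80% → does not qualify.
Product C: score 819 ≥ 600; DTI 34.3% ≤ 40%; LTV 85.7% ≤ 110% → qualifies.

Product C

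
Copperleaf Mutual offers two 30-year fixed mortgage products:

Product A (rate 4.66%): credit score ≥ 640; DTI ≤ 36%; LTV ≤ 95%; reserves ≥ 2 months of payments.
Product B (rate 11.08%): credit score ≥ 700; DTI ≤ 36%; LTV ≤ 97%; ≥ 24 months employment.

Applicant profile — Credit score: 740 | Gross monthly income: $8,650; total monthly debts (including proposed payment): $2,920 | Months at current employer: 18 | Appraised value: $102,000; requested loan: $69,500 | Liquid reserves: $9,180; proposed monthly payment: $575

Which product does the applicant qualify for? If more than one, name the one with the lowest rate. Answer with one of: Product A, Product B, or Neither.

DTI = 2,920/8,650 = 33.8%.
LTV = 69,500/102,000 = 68.1%.
Reserves = 9,180/575 = 16.0 months.
Product A: score 740 ≥ 640; DTI 33.8% ≤ 36%; LTV 68.1% ≤ 95%; reserves 16.0 ≥ 2 mo → qualifies.
Product B: score 740 ≥ 700; DTI 33.8% ≤ 36%; LTV 68.1% ≤ 97%; employment 18 < 24 mo → does not qualify.

Product A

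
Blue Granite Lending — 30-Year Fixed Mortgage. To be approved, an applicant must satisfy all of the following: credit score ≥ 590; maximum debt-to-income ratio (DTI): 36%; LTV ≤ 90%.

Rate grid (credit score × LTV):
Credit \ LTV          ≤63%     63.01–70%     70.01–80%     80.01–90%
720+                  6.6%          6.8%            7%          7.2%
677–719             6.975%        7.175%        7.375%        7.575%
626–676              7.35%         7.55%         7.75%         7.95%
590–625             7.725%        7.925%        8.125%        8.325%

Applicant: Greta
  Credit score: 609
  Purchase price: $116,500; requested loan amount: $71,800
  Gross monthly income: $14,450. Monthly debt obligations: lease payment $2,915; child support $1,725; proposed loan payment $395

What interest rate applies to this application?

Credit score 609 ≥ 590; Total monthly debts = (2,915 + 1,725 + 395) = 5,035. DTI = 5,035/14,450 = 34.8% ≤ 36%
LTV: 71,800 ÷ 116,500 = 61.6%, within 90% cap
Score 609 is in the 590–625 band; LTV 61.6% is in the ≤63% band → 7.725%.

7.725%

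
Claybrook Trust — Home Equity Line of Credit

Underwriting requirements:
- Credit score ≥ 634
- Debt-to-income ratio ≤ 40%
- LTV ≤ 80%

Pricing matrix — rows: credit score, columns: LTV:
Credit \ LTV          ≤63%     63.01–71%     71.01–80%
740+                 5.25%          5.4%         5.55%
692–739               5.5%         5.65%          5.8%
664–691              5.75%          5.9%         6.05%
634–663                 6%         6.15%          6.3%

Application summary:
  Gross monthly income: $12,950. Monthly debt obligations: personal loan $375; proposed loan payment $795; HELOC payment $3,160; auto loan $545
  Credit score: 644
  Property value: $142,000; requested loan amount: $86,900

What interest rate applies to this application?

Credit score 644 ≥ 634; Total monthly debts = (375 + 795 + 3,160 + 545) = 4,875. DTI: 4,875 ÷ 12,950 = 37.6%, within the 40% cap
LTV: 86,900 ÷ 142,000 = 61.2%, within 80% cap
Credit 644 → row 634–663; LTV 61.2% → column ≤63%. Grid cell → 6%.

6%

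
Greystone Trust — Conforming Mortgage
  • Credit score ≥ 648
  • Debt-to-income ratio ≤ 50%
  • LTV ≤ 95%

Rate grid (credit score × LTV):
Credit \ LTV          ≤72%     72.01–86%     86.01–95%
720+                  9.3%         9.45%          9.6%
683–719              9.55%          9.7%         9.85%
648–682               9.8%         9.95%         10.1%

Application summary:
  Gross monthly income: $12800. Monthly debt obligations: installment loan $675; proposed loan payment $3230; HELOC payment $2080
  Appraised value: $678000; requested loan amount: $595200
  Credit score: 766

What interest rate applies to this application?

Credit score 766 ≥ 648; Total monthly debts = (675 + 3,230 + 2,080) = 5,985. Debt-to-income = 5,985/12,800 = 46.8% — meets 50% limit
LTV = 595,200/678,000 = 87.8% ≤ 95%
Score 766 is in the 720+ band; LTV 87.8% is in the 86.01–95% band → 9.6%.

9.6%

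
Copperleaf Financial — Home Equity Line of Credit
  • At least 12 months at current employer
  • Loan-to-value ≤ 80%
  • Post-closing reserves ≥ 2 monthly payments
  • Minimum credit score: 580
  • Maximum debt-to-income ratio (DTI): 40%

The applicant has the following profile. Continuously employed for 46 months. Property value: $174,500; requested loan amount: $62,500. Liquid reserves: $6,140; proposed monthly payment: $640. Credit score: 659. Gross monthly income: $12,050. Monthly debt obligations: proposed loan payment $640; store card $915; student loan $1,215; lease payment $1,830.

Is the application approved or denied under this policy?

Employment 46 ≥ 12 months
LTV: 62,500 ÷ 174,500 = 35.8%, within 80% cap
Reserves = 6,140/640 = 9.6 months ≥ 2
Credit score 659 ≥ 580 (meets)
Total monthly debts = (640 + 915 + 1,215 + 1,830) = 4,600. DTI: 4,600 ÷ 12,050 = 38.2%, within the 40% cap
All criteria satisfied.

Approved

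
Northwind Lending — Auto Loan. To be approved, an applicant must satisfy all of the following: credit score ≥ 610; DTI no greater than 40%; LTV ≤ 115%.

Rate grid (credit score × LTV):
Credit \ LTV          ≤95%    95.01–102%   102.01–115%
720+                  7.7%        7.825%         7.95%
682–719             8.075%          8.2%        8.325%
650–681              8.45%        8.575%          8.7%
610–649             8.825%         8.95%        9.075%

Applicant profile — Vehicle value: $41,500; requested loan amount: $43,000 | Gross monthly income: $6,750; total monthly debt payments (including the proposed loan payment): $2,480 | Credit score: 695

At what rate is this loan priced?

8.325%

Credit score 695 ≥ 610; DTI = 2,480/6,750 = 36.7% ≤ 40%
Loan-to-value = 43,000/41,500 = 103.6% — pass (115% max)
Score 695 is in the 682–719 band; LTV 103.6% is in the 102.01–115% band → 8.325%.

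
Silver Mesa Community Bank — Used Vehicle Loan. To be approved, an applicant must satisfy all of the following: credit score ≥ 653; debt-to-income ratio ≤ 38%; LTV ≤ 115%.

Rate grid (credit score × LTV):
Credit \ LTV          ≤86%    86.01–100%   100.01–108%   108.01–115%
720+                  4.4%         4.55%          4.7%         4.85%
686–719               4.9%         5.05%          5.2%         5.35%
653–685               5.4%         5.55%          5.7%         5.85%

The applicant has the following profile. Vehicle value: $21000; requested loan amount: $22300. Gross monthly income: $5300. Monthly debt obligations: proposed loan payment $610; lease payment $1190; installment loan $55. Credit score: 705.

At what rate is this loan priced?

5.2%

Credit score 705 ≥ 653; Total monthly debts = (610 + 1,190 + 55) = 1,855. DTI = 1,855/5,300 = 35% ≤ 38%
Loan-to-value = 22,300/21,000 = 106.2% — pass (115% max)
Credit 705 → row 686–719; LTV 106.2% → column 100.01–108%. Grid cell → 5.2%.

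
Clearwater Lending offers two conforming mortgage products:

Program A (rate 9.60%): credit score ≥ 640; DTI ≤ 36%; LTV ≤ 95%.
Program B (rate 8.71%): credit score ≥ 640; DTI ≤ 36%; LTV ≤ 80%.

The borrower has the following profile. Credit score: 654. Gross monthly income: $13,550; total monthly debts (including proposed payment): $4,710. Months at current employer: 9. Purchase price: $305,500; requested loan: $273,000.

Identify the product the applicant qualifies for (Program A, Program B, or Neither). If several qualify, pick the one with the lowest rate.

DTI = 4,710/13,550 = 34.8%.
LTV = 273,000/305,500 = 89.4%.
Program A: score 654 ≥ 640; DTI 34.8% ≤ 36%; LTV 89.4% ≤ 95% → qualifies.
Program B: score 654 ≥ 640; DTI 34.8% ≤ 36%; LTV 89.4% > 80% → does not qualify.

Program A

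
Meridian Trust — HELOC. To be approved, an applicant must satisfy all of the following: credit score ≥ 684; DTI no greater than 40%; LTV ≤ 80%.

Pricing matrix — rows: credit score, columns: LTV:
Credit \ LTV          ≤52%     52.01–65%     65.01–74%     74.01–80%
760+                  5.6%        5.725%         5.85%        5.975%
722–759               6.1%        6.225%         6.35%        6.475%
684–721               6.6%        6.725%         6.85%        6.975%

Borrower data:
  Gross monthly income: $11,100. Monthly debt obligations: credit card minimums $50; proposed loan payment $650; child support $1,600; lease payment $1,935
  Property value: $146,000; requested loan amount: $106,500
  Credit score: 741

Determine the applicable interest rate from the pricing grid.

Credit score 741 ≥ 684; Total monthly debts = (50 + 650 + 1,600 + 1,935) = 4,235. DTI: 4,235 ÷ 11,100 = 38.2%, within the 40% cap
LTV: 106,500 ÷ 146,000 = 72.9%, within 80% cap
Row: 741 falls in 722–759. Column: 72.9% falls in 65.01–74%. Rate = 6.35%.

6.35%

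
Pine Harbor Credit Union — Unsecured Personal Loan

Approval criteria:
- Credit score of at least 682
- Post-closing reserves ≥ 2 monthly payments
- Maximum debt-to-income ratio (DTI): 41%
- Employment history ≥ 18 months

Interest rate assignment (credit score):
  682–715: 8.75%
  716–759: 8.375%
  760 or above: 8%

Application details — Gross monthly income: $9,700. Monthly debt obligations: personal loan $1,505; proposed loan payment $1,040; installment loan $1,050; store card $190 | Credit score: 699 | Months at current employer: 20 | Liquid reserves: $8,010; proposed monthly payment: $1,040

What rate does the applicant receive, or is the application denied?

Credit score 699 ≥ 682 (meets minimum)
Total monthly debts = (1,505 + 1,040 + 1,050 + 190) = 3,785. DTI: 3,785 ÷ 9,700 = 39%, within the 41% cap
Reserves = 8,010/1,040 = 7.7 months ≥ 2
Employment 20 ≥ 18 months
All requirements met. Score 699 falls in the 682–715 tier → 8.75%.

Approved at 8.75%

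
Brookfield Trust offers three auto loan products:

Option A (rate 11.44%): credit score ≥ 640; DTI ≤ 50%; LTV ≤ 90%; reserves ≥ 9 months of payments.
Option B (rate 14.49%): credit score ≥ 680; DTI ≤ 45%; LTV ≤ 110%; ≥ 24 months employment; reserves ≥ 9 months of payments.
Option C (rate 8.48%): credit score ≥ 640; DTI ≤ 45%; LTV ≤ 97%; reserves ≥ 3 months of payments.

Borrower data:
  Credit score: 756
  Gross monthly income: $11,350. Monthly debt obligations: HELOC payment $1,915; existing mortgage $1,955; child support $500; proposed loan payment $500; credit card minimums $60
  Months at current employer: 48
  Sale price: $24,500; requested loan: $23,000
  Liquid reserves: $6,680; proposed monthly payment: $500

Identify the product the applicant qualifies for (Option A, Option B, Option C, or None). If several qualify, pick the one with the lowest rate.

Total debts = (1,915 + 1,955 + 500 + 500 + 60) = 4,930; DTI = 4,930/11,350 = 43.4%.
LTV = 23,000/24,500 = 93.9%.
Reserves = 6,680/500 = 13.4 months.
Option A: score 756 ≥ 640; DTI 43.4% ≤ 50%; LTV 93.9% > 90%; reserves 13.4 ≥ 9 mo → does not qualify.
Option B: score 756 ≥ 680; DTI 43.4% ≤ 45%; LTV 93.9% ≤ 110%; employment 48 ≥ 24 mo; reserves 13.4 ≥ 9 mo → qualifies.
Option C: score 756 ≥ 640; DTI 43.4% ≤ 45%; LTV 93.9% ≤ 97%; reserves 13.4 ≥ 3 mo → qualifies.
Qualifying: Option B, Option C. Lowest rate is 8.48% → Option C.

Option C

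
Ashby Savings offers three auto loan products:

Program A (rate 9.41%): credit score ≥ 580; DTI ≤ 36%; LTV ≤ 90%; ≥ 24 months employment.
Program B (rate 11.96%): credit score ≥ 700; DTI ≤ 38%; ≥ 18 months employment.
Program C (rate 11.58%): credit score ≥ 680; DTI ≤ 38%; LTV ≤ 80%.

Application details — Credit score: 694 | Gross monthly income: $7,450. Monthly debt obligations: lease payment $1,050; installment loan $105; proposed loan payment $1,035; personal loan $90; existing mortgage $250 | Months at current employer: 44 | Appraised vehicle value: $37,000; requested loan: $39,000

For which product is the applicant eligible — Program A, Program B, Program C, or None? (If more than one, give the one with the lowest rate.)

Total debts = (1,050 + 105 + 1,035 + 90 + 250) = 2,530; DTI = 2,530/7,450 = 34%.
LTV = 39,000/37,000 = 105.4%.
Program A: score 694 ≥ 580; DTI 34% ≤ 36%; LTV 105.4% > 90%; employment 44 ≥ 24 mo → does not qualify.
Program B: score 694 < 700; DTI 34% ≤ 38%; employment 44 ≥ 18 mo → does not qualify.
Program C: score 694 ≥ 680; DTI 34% ≤ 38%; LTV 105.4% > 80% → does not qualify.

None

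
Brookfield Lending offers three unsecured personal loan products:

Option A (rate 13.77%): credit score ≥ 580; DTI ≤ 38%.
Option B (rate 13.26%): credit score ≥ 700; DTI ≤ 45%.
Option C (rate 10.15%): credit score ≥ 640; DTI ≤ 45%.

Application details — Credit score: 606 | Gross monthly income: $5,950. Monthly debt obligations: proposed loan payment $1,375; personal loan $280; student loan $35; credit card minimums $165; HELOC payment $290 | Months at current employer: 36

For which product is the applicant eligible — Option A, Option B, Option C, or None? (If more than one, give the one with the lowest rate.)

Option A

Total debts = (1,375 + 280 + 35 + 165 + 290) = 2,145; DTI = 2,145/5,950 = 36.1%.
Option A: score 606 ≥ 580; DTI 36.1% ≤ 38% → qualifies.
Option B: score 606 < 700; DTI 36.1% ≤ 45% → does not qualify.
Option C: score 606 < 640; DTI 36.1% ≤ 45% → does not qualify.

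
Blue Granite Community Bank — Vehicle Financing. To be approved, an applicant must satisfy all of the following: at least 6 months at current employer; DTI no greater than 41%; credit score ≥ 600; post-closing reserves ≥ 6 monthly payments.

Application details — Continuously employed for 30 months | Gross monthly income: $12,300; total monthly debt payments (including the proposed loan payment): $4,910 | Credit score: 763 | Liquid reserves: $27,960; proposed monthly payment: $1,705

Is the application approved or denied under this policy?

Employment 30 ≥ 6 months
DTI: 4,910 ÷ 12,300 = 39.9%, within the 41% cap
Credit score 763 ≥ 600 (meets)
Reserves = 27,960/1,705 = 16.4 months ≥ 6
All criteria satisfied.

Approved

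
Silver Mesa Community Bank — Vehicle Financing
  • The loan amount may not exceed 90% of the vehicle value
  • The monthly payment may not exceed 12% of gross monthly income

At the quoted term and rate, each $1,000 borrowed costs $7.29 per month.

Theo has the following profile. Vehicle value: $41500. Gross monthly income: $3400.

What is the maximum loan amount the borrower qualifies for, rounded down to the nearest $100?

Payment cap: 12% × $3,400 = $408/month.
At $7.29 per $1,000, that supports 408/7.29 × 1,000 ≈ $55,967 → $55,900.
LTV cap: 90% × $41,500 = $37,350 → $37,300.
Binding constraint: loan-to-value.

$37,300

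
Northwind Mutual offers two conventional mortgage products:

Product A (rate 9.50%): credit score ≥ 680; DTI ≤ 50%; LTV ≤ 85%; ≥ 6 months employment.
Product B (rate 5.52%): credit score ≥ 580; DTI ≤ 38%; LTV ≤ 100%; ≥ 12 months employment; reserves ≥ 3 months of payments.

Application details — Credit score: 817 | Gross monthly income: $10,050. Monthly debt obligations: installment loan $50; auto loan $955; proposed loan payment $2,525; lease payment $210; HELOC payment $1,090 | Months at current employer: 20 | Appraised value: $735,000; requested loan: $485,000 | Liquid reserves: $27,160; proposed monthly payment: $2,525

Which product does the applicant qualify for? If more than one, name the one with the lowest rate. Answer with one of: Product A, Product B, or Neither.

Total debts = (50 + 955 + 2,525 + 210 + 1,090) = 4,830; DTI = 4,830/10,050 = 48.1%.
LTV = 485,000/735,000 = 66%.
Reserves = 27,160/2,525 = 10.8 months.
Product A: score 817 ≥ 680; DTI 48.1% ≤ 50%; LTV 66% ≤ 85%; employment 20 ≥ 6 mo → qualifies.
Product B: score 817 ≥ 580; DTI 48.1% > 38%; LTV 66% ≤ 100%; employment 20 ≥ 12 mo; reserves 10.8 ≥ 3 mo → does not qualify.

Product A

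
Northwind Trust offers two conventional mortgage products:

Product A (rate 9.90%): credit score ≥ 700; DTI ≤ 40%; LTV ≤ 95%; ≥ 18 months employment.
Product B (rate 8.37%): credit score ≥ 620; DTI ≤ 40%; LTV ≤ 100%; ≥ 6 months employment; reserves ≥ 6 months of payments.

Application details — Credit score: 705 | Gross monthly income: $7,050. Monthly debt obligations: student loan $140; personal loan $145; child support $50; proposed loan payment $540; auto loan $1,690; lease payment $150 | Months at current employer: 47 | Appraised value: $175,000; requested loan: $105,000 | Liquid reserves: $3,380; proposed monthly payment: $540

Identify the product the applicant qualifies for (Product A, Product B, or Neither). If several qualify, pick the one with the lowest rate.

Total debts = (140 + 145 + 50 + 540 + 1,690 + 150) = 2,715; DTI = 2,715/7,050 = 38.5%.
LTV = 105,000/175,000 = 60%.
Reserves = 3,380/540 = 6.3 months.
Product A: score 705 ≥ 700; DTI 38.5% ≤ 40%; LTV 60% ≤ 95%; employment 47 ≥ 18 mo → qualifies.
Product B: score 705 ≥ 620; DTI 38.5% ≤ 40%; LTV 60% ≤ 100%; employment 47 ≥ 6 mo; reserves 6.3 ≥ 6 mo → qualifies.
Qualifying: Product A, Product B. Lowest rate is 8.37% → Product B.

Product B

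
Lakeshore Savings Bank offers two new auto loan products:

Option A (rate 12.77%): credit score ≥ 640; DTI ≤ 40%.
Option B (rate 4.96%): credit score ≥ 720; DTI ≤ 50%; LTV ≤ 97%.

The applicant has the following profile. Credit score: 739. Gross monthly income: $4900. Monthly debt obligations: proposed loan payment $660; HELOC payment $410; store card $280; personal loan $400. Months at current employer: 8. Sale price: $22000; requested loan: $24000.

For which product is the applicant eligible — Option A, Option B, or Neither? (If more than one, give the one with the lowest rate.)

Option A

Total debts = (660 + 410 + 280 + 400) = 1,750; DTI = 1,750/4,900 = 35.7%.
LTV = 24,000/22,000 = 109.1%.
Option A: score 739 ≥ 640; DTI 35.7% ≤ 40% → qualifies.
Option B: score 739 ≥ 720; DTI 35.7% ≤ 50%; LTV 109.1% > 97% → does not qualify.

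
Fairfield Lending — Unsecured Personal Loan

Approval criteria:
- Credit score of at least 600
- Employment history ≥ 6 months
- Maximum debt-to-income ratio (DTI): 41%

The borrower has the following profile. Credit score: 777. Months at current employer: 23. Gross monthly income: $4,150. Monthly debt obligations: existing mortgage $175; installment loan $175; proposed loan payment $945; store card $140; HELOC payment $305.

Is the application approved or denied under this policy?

Credit score 777 ≥ 600 (meets)
Employment 23 ≥ 6 months
Total monthly debts = (175 + 175 + 945 + 140 + 305) = 1,740. DTI: 1,740 ÷ 4,150 = 41.9%, exceeds the 41% cap
Fails on DTI.

Denied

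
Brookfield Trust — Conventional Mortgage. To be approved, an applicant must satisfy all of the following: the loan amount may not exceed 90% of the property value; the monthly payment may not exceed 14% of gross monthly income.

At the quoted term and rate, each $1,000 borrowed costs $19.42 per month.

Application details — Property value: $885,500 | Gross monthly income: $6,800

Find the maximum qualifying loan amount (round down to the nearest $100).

Payment cap: 14% × $6,800 = $952/month.
At $19.42 per $1,000, that supports 952/19.42 × 1,000 ≈ $49,021 → $49,000.
LTV cap: 90% × $885,500 = $796,950 → $796,900.
Binding constraint: payment-to-income.

$49,000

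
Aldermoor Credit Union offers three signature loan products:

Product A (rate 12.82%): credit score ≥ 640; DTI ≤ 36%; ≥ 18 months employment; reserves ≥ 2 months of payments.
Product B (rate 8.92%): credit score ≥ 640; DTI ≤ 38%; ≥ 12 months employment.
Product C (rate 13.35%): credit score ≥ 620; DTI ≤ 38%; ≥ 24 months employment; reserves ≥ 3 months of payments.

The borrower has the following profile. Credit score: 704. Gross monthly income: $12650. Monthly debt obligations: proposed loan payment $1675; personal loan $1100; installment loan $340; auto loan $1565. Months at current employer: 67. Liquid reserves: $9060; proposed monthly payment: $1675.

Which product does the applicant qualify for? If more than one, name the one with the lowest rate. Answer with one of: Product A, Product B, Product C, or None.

Total debts = (1,675 + 1,100 + 340 + 1,565) = 4,680; DTI = 4,680/12,650 = 37%.
Reserves = 9,060/1,675 = 5.4 months.
Product A: score 704 ≥ 640; DTI 37% > 36%; employment 67 ≥ 18 mo; reserves 5.4 ≥ 2 mo → does not qualify.
Product B: score 704 ≥ 640; DTI 37% ≤ 38%; employment 67 ≥ 12 mo → qualifies.
Product C: score 704 ≥ 620; DTI 37% ≤ 38%; employment 67 ≥ 24 mo; reserves 5.4 ≥ 3 mo → qualifies.
Qualifying: Product B, Product C. Lowest rate is 8.92% → Product B.

Product B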